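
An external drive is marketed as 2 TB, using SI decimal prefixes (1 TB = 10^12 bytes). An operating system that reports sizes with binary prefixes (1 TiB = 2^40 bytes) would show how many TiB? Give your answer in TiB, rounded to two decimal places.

2 TB × 1,000,000,000,000 bytes/TB = 2,000,000,000,000 bytes
1 TiB = 2^40 bytes = 1,099,511,627,776 bytes
2,000,000,000,000 / 1,099,511,627,776 = 1.82 TiB

1.82 TiB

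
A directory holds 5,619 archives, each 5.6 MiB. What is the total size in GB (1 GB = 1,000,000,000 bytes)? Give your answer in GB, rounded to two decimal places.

32.99 GB

Total = 5,619 × 5.6 MiB = 31466.4 MiB
= 31466.4 × 1,048,576 bytes = 32,994,911,846.4 bytes
1 GB = 1,000,000,000 bytes
32,994,911,846.4 / 1,000,000,000 = 32.99 GB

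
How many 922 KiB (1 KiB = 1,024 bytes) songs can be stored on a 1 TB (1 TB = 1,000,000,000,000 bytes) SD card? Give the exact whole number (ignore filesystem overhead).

1,059,178

Capacity: 1 TB = 1,000,000,000,000 bytes
Per item: 922 KiB = 944,128 bytes
⌊1,000,000,000,000 / 944,128⌋ = 1,059,178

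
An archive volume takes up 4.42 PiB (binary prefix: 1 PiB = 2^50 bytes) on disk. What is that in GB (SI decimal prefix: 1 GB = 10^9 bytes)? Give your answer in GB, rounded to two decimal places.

4,976,477.59 GB

4.42 PiB × 1,125,899,906,842,624 bytes/PiB = 4,976,477,588,244,398.08 bytes
1 GB = 1,000,000,000 bytes
4,976,477,588,244,398.08 / 1,000,000,000 = 4,976,477.59 GB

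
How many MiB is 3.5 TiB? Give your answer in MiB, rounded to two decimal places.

3,670,016.00 MiB

3.5 TiB = 3.5 × 2^40 bytes = 3,848,290,697,216 bytes
1 MiB = 2^20 bytes = 1,048,576 bytes
3,848,290,697,216 / 1,048,576 = 3,670,016.00 MiB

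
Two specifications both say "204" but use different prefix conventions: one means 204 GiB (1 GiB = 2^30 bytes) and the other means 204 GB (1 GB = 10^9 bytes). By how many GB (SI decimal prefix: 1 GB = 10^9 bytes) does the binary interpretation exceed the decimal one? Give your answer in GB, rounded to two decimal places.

204 GiB = 204 × 1,073,741,824 = 219,043,332,096 bytes
204 GB = 204 × 1,000,000,000 = 204,000,000,000 bytes
difference = 15,043,332,096 bytes
15,043,332,096 / 1,000,000,000 = 15.04 GB

15.04 GB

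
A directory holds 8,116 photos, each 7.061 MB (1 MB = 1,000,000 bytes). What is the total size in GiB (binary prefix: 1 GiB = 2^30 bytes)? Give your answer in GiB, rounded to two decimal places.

53.37 GiB

Total = 8,116 × 7.061 MB = 57307.076 MB
= 57307.076 × 1,000,000 bytes = 57,307,076,000 bytes
1 GiB = 1,073,741,824 bytes
57,307,076,000 / 1,073,741,824 = 53.37 GiB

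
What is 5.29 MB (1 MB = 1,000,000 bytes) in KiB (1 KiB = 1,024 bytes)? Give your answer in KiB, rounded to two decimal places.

5.29 MB = 5.29 × 10^6 bytes = 5,290,000 bytes
1 KiB = 2^10 bytes = 1,024 bytes
5,290,000 / 1,024 = 5,166.02 KiB

5,166.02 KiB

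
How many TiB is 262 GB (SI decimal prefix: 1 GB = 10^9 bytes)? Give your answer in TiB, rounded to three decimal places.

0.238 TiB

262 GB × 1,000,000,000 bytes/GB = 262,000,000,000 bytes
1 TiB = 1,099,511,627,776 bytes
262,000,000,000 / 1,099,511,627,776 = 0.238 TiB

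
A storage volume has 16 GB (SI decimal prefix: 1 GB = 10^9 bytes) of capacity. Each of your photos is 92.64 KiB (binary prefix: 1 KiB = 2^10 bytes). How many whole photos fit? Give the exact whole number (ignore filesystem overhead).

168,663

Capacity: 16 GB = 16,000,000,000 bytes
Per item: 92.64 KiB = 94,863.36 bytes
⌊16,000,000,000 / 94,863.36⌋ = 168,663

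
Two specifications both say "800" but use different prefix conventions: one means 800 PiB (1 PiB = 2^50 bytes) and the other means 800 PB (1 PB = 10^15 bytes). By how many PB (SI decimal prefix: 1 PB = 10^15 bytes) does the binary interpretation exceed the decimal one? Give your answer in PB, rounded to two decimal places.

800 PiB = 800 × 1,125,899,906,842,624 = 900,719,925,474,099,200 bytes
800 PB = 800 × 1,000,000,000,000,000 = 800,000,000,000,000,000 bytes
difference = 100,719,925,474,099,200 bytes
100,719,925,474,099,200 / 1,000,000,000,000,000 = 100.72 PB

100.72 PB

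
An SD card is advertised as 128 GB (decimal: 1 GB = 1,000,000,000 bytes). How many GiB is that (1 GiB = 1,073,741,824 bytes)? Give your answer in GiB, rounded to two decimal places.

128 GB × 1,000,000,000 bytes/GB = 128,000,000,000 bytes
1 GiB = 1,073,741,824 bytes
128,000,000,000 / 1,073,741,824 = 119.21 GiB

119.21 GiB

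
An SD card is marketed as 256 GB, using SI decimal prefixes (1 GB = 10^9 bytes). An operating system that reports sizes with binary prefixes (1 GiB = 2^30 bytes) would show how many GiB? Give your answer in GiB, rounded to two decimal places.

256 GB × 1,000,000,000 bytes/GB = 256,000,000,000 bytes
1 GiB = 1,073,741,824 bytes
256,000,000,000 / 1,073,741,824 = 238.42 GiB

238.42 GiB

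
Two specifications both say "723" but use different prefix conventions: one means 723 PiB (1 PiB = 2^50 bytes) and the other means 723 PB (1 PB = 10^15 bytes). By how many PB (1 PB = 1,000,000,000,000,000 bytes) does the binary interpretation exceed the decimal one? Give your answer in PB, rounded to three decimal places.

723 PiB = 723 × 1,125,899,906,842,624 = 814,025,632,647,217,152 bytes
723 PB = 723 × 1,000,000,000,000,000 = 723,000,000,000,000,000 bytes
difference = 91,025,632,647,217,152 bytes
91,025,632,647,217,152 / 1,000,000,000,000,000 = 91.026 PB

91.026 PB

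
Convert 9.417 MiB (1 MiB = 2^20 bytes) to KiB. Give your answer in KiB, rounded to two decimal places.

9,643.01 KiB

9.417 MiB × 1,048,576 bytes/MiB = 9,874,440.192 bytes
1 KiB = 1,024 bytes
9,874,440.192 / 1,024 = 9,643.01 KiB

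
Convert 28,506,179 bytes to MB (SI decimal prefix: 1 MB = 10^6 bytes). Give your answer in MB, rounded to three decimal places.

28.506 MB

28,506,179 bytes given.
1 MB = 10^6 bytes = 1,000,000 bytes
28,506,179 / 1,000,000 = 28.506 MB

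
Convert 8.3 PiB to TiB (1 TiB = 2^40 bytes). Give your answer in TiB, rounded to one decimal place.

8,499.2 TiB

8.3 PiB = 8.3 × 2^50 bytes = 9,344,969,226,793,779.2 bytes
1 TiB = 1,099,511,627,776 bytes
9,344,969,226,793,779.2 / 1,099,511,627,776 = 8,499.2 TiB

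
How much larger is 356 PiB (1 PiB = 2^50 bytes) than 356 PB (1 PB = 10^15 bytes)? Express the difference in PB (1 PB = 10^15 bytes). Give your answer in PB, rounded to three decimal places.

356 PiB = 356 × 1,125,899,906,842,624 = 400,820,366,835,974,144 bytes
356 PB = 356 × 1,000,000,000,000,000 = 356,000,000,000,000,000 bytes
difference = 44,820,366,835,974,144 bytes
44,820,366,835,974,144 / 1,000,000,000,000,000 = 44.820 PB

44.820 PB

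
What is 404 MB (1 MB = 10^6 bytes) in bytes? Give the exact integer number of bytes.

404 × 1,000,000 = 404,000,000 bytes

404,000,000 bytes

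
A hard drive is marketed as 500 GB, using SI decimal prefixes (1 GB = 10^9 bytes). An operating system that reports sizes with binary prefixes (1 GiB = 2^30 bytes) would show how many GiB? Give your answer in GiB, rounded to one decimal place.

465.7 GiB

500 GB = 500 × 10^9 bytes = 500,000,000,000 bytes
1 GiB = 1,073,741,824 bytes
500,000,000,000 / 1,073,741,824 = 465.7 GiB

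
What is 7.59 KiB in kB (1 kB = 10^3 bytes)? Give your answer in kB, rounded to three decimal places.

7.59 KiB × 1,024 bytes/KiB = 7,772.16 bytes
1 kB = 10^3 bytes = 1,000 bytes
7,772.16 / 1,000 = 7.772 kB

7.772 kB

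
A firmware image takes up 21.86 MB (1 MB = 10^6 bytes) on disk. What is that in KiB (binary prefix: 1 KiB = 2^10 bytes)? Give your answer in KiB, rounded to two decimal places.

21.86 MB × 1,000,000 bytes/MB = 21,860,000 bytes
1 KiB = 1,024 bytes
21,860,000 / 1,024 = 21,347.66 KiB

21,347.66 KiB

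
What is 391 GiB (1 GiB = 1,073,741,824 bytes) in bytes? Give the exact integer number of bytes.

391 × 1,073,741,824 = 419,833,053,184 bytes

419,833,053,184 bytes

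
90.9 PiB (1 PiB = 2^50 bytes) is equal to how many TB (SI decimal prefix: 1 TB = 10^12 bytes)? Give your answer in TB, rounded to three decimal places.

90.9 PiB = 90.9 × 2^50 bytes = 102,344,301,531,994,521.6 bytes
1 TB = 10^12 bytes = 1,000,000,000,000 bytes
102,344,301,531,994,521.6 / 1,000,000,000,000 = 102,344.302 TB

102,344.302 TB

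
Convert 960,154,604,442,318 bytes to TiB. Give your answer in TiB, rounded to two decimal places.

873.26 TiB

960,154,604,442,318 bytes given.
1 TiB = 1,099,511,627,776 bytes
960,154,604,442,318 / 1,099,511,627,776 = 873.26 TiB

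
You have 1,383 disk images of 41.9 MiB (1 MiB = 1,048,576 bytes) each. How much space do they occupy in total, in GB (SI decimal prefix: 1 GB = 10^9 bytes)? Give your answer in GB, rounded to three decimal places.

Total = 1,383 × 41.9 MiB = 57947.7 MiB
= 57947.7 × 1,048,576 bytes = 60,762,567,475.2 bytes
1 GB = 1,000,000,000 bytes
60,762,567,475.2 / 1,000,000,000 = 60.763 GB

60.763 GB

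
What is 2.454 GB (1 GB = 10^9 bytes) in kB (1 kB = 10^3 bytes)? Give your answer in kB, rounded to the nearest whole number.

2,454,000 kB

2.454 GB = 2.454 × 10^9 bytes = 2,454,000,000 bytes
1 kB = 10^3 bytes = 1,000 bytes
2,454,000,000 / 1,000 = 2,454,000 kB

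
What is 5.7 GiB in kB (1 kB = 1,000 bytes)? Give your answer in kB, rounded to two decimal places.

5.7 GiB × 1,073,741,824 bytes/GiB = 6,120,328,396.8 bytes
1 kB = 10^3 bytes = 1,000 bytes
6,120,328,396.8 / 1,000 = 6,120,328.40 kB

6,120,328.40 kB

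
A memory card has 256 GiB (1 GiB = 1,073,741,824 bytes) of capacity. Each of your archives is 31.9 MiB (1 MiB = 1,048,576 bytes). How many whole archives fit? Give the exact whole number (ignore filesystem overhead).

8,217

Capacity: 256 GiB = 274,877,906,944 bytes
Per item: 31.9 MiB = 33,449,574.4 bytes
⌊274,877,906,944 / 33,449,574.4⌋ = 8,217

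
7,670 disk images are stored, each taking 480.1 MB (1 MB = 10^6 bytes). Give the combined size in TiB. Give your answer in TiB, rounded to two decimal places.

3.35 TiB

Total = 7,670 × 480.1 MB = 3,682,367 MB
= 3,682,367 × 1,000,000 bytes = 3,682,367,000,000 bytes
1 TiB = 1,099,511,627,776 bytes
3,682,367,000,000 / 1,099,511,627,776 = 3.35 TiB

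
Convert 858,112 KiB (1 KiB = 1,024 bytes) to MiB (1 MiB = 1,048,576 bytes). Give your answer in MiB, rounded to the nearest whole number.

858,112 KiB = 858,112 × 2^10 bytes = 878,706,688 bytes
1 MiB = 2^20 bytes = 1,048,576 bytes
878,706,688 / 1,048,576 = 838 MiB

838 MiB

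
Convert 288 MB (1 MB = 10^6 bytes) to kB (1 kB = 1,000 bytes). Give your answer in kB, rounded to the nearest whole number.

288 MB = 288 × 10^6 bytes = 288,000,000 bytes
1 kB = 10^3 bytes = 1,000 bytes
288,000,000 / 1,000 = 288,000 kB

288,000 kB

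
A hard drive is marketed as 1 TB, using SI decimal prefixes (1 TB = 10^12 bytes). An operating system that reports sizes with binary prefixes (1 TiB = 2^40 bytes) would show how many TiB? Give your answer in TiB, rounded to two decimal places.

1 TB = 1 × 10^12 bytes = 1,000,000,000,000 bytes
1 TiB = 1,099,511,627,776 bytes
1,000,000,000,000 / 1,099,511,627,776 = 0.91 TiB

0.91 TiB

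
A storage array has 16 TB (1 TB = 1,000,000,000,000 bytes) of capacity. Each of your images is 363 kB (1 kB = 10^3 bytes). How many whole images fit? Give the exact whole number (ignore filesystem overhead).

44,077,134

Capacity: 16 TB = 16,000,000,000,000 bytes
Per item: 363 kB = 363,000 bytes
⌊16,000,000,000,000 / 363,000⌋ = 44,077,134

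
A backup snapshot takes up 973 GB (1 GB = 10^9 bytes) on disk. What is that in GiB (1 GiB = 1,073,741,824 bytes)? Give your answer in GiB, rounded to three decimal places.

973 GB × 1,000,000,000 bytes/GB = 973,000,000,000 bytes
1 GiB = 1,073,741,824 bytes
973,000,000,000 / 1,073,741,824 = 906.177 GiB

906.177 GiB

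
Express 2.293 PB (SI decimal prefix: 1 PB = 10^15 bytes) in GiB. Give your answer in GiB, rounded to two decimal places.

2,135,522.66 GiB

2.293 PB = 2.293 × 10^15 bytes = 2,293,000,000,000,000 bytes
1 GiB = 2^30 bytes = 1,073,741,824 bytes
2,293,000,000,000,000 / 1,073,741,824 = 2,135,522.66 GiB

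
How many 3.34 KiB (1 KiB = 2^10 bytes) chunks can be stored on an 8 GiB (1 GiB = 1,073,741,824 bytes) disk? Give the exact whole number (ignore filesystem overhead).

Capacity: 8 GiB = 8,589,934,592 bytes
Per item: 3.34 KiB = 3,420.16 bytes
⌊8,589,934,592 / 3,420.16⌋ = 2,511,559

2,511,559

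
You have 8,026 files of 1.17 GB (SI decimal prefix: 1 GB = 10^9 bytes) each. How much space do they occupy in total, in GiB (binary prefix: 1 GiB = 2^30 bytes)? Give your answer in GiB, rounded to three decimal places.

Total = 8,026 × 1.17 GB = 9390.42 GB
= 9390.42 × 1,000,000,000 bytes = 9,390,420,000,000 bytes
1 GiB = 1,073,741,824 bytes
9,390,420,000,000 / 1,073,741,824 = 8,745.510 GiB

8,745.510 GiB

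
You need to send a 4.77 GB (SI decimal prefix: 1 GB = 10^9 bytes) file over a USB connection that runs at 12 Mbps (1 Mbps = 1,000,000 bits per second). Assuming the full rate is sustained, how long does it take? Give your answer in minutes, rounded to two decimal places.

4.77 GB = 4,770,000,000 bytes = 38,160,000,000 bits
12 Mbps = 12,000,000 bits/s
time = 38,160,000,000 / 12,000,000 = 3,180.000 s
3,180.000 s / 60 = 53.00 minutes

53.00 minutes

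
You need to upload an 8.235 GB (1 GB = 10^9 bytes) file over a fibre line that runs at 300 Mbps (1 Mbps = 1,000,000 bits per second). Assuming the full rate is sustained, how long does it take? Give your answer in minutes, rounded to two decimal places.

3.66 minutes

8.235 GB = 8,235,000,000 bytes = 65,880,000,000 bits
300 Mbps = 300,000,000 bits/s
time = 65,880,000,000 / 300,000,000 = 219.600 s
219.600 s / 60 = 3.66 minutes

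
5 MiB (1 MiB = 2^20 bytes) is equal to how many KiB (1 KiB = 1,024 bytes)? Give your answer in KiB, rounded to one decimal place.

5 MiB = 5 × 2^20 bytes = 5,242,880 bytes
1 KiB = 2^10 bytes = 1,024 bytes
5,242,880 / 1,024 = 5,120.0 KiB

5,120.0 KiB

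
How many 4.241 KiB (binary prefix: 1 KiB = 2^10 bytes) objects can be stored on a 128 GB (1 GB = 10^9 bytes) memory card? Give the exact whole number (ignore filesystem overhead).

29,474,180

Capacity: 128 GB = 128,000,000,000 bytes
Per item: 4.241 KiB = 4,342.784 bytes
⌊128,000,000,000 / 4,342.784⌋ = 29,474,180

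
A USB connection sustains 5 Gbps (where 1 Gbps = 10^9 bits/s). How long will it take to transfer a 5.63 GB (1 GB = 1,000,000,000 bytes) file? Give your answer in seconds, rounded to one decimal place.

9.0 seconds

5.63 GB = 5,630,000,000 bytes = 45,040,000,000 bits
5 Gbps = 5,000,000,000 bits/s
time = 45,040,000,000 / 5,000,000,000 = 9.0 s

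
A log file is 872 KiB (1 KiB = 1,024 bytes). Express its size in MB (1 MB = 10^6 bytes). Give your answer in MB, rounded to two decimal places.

872 KiB = 872 × 2^10 bytes = 892,928 bytes
1 MB = 1,000,000 bytes
892,928 / 1,000,000 = 0.89 MB

0.89 MB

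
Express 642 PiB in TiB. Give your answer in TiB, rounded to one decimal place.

642 PiB × 1,125,899,906,842,624 bytes/PiB = 722,827,740,192,964,608 bytes
1 TiB = 1,099,511,627,776 bytes
722,827,740,192,964,608 / 1,099,511,627,776 = 657,408.0 TiB

657,408.0 TiB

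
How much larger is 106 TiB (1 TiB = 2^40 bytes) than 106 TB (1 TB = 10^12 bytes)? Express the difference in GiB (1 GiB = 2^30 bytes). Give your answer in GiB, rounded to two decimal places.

106 TiB = 106 × 1,099,511,627,776 = 116,548,232,544,256 bytes
106 TB = 106 × 1,000,000,000,000 = 106,000,000,000,000 bytes
difference = 10,548,232,544,256 bytes
10,548,232,544,256 / 1,073,741,824 = 9,823.81 GiB

9,823.81 GiB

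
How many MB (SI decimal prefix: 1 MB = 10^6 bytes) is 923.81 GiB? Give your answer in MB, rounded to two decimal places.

923.81 GiB = 923.81 × 2^30 bytes = 991,933,434,429.44 bytes
1 MB = 10^6 bytes = 1,000,000 bytes
991,933,434,429.44 / 1,000,000 = 991,933.43 MB

991,933.43 MB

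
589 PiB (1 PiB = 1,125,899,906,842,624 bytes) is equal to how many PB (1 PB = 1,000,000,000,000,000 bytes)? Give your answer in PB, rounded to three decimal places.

663.155 PB

589 PiB × 1,125,899,906,842,624 bytes/PiB = 663,155,045,130,305,536 bytes
1 PB = 10^15 bytes = 1,000,000,000,000,000 bytes
663,155,045,130,305,536 / 1,000,000,000,000,000 = 663.155 PB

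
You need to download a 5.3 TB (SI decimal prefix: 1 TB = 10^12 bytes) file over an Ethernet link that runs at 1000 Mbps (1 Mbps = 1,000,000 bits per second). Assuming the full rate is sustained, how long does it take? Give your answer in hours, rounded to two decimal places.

11.78 hours

5.3 TB = 5,300,000,000,000 bytes = 42,400,000,000,000 bits
1000 Mbps = 1,000,000,000 bits/s
time = 42,400,000,000,000 / 1,000,000,000 = 42,400.0000 s
42,400.0000 s / 3600 = 11.78 hours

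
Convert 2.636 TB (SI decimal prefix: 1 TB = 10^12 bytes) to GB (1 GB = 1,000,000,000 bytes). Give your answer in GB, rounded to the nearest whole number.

2,636 GB

2.636 TB × 1,000,000,000,000 bytes/TB = 2,636,000,000,000 bytes
1 GB = 1,000,000,000 bytes
2,636,000,000,000 / 1,000,000,000 = 2,636 GB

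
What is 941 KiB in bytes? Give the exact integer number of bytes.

963,584 bytes

941 × 1,024 = 963,584 bytes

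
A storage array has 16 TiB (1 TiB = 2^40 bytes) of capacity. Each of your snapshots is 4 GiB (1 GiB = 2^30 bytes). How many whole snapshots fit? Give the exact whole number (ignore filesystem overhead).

Capacity: 16 TiB = 17,592,186,044,416 bytes
Per item: 4 GiB = 4,294,967,296 bytes
⌊17,592,186,044,416 / 4,294,967,296⌋ = 4,096

4,096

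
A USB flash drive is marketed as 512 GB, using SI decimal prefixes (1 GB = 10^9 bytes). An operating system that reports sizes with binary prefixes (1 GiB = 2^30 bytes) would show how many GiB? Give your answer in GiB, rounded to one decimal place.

512 GB = 512 × 10^9 bytes = 512,000,000,000 bytes
1 GiB = 2^30 bytes = 1,073,741,824 bytes
512,000,000,000 / 1,073,741,824 = 476.8 GiB

476.8 GiB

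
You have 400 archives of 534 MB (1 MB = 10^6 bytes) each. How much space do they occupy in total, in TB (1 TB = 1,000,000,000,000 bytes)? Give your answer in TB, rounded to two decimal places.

0.21 TB

Total = 400 × 534 MB = 213,600 MB
= 213,600 × 1,000,000 bytes = 213,600,000,000 bytes
1 TB = 1,000,000,000,000 bytes
213,600,000,000 / 1,000,000,000,000 = 0.21 TB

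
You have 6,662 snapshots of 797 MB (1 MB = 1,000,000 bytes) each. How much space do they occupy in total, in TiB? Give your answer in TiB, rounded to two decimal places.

4.83 TiB

Total = 6,662 × 797 MB = 5,309,614 MB
= 5,309,614 × 1,000,000 bytes = 5,309,614,000,000 bytes
1 TiB = 1,099,511,627,776 bytes
5,309,614,000,000 / 1,099,511,627,776 = 4.83 TiB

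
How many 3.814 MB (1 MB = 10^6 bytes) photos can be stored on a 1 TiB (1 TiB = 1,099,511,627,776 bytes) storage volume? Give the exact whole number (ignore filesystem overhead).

288,283

Capacity: 1 TiB = 1,099,511,627,776 bytes
Per item: 3.814 MB = 3,814,000 bytes
⌊1,099,511,627,776 / 3,814,000⌋ = 288,283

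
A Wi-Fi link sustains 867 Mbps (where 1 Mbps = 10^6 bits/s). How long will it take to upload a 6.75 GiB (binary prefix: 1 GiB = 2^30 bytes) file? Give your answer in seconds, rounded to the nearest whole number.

67 seconds

6.75 GiB = 7,247,757,312 bytes = 57,982,058,496 bits
867 Mbps = 867,000,000 bits/s
time = 57,982,058,496 / 867,000,000 = 67 s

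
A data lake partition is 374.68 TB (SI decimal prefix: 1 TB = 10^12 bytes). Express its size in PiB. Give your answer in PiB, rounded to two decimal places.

374.68 TB × 1,000,000,000,000 bytes/TB = 374,680,000,000,000 bytes
1 PiB = 2^50 bytes = 1,125,899,906,842,624 bytes
374,680,000,000,000 / 1,125,899,906,842,624 = 0.33 PiB

0.33 PiB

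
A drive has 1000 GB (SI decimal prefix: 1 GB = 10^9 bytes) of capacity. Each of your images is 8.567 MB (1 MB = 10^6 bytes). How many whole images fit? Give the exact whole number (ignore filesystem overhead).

116,726

Capacity: 1000 GB = 1,000,000,000,000 bytes
Per item: 8.567 MB = 8,567,000 bytes
⌊1,000,000,000,000 / 8,567,000⌋ = 116,726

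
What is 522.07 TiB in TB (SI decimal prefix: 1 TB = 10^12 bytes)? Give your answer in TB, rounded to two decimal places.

522.07 TiB = 522.07 × 2^40 bytes = 574,022,035,513,016.32 bytes
1 TB = 1,000,000,000,000 bytes
574,022,035,513,016.32 / 1,000,000,000,000 = 574.02 TB

574.02 TB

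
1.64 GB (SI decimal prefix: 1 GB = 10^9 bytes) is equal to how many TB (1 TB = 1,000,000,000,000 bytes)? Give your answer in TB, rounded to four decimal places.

1.64 GB × 1,000,000,000 bytes/GB = 1,640,000,000 bytes
1 TB = 1,000,000,000,000 bytes
1,640,000,000 / 1,000,000,000,000 = 0.0016 TB

0.0016 TB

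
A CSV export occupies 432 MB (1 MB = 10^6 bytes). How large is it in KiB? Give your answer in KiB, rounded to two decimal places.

432 MB × 1,000,000 bytes/MB = 432,000,000 bytes
1 KiB = 2^10 bytes = 1,024 bytes
432,000,000 / 1,024 = 421,875.00 KiB

421,875.00 KiB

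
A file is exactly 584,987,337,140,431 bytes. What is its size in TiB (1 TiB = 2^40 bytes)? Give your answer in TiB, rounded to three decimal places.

584,987,337,140,431 bytes given.
1 TiB = 2^40 bytes = 1,099,511,627,776 bytes
584,987,337,140,431 / 1,099,511,627,776 = 532.043 TiB

532.043 TiB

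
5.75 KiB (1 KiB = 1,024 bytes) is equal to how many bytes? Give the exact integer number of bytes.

5.75 × 1,024 = 5,888 bytes  (1 KiB = 2^10 bytes)

5,888 bytes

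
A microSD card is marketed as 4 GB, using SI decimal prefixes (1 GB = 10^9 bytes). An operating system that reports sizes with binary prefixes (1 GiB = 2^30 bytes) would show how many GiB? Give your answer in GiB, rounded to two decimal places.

4 GB × 1,000,000,000 bytes/GB = 4,000,000,000 bytes
1 GiB = 1,073,741,824 bytes
4,000,000,000 / 1,073,741,824 = 3.73 GiB

3.73 GiB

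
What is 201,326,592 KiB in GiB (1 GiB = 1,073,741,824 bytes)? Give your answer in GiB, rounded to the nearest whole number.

192 GiB

201,326,592 KiB × 1,024 bytes/KiB = 206,158,430,208 bytes
1 GiB = 1,073,741,824 bytes
206,158,430,208 / 1,073,741,824 = 192 GiB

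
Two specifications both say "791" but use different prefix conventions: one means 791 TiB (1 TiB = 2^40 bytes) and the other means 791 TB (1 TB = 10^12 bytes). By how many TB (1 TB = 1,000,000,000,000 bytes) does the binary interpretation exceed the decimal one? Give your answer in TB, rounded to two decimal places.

78.71 TB

791 TiB = 791 × 1,099,511,627,776 = 869,713,697,570,816 bytes
791 TB = 791 × 1,000,000,000,000 = 791,000,000,000,000 bytes
difference = 78,713,697,570,816 bytes
78,713,697,570,816 / 1,000,000,000,000 = 78.71 TB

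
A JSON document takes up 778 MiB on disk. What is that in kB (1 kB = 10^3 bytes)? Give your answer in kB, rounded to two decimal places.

815,792.13 kB

778 MiB × 1,048,576 bytes/MiB = 815,792,128 bytes
1 kB = 1,000 bytes
815,792,128 / 1,000 = 815,792.13 kB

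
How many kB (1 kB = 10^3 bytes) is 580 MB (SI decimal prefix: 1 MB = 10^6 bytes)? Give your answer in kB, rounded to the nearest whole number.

580,000 kB

580 MB = 580 × 10^6 bytes = 580,000,000 bytes
1 kB = 10^3 bytes = 1,000 bytes
580,000,000 / 1,000 = 580,000 kB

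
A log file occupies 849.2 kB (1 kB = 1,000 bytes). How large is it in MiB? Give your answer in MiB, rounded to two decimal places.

0.81 MiB

849.2 kB = 849.2 × 10^3 bytes = 849,200 bytes
1 MiB = 1,048,576 bytes
849,200 / 1,048,576 = 0.81 MiB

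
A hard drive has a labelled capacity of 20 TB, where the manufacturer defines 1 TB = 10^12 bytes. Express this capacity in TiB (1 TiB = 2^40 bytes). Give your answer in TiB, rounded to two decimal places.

20 TB × 1,000,000,000,000 bytes/TB = 20,000,000,000,000 bytes
1 TiB = 1,099,511,627,776 bytes
20,000,000,000,000 / 1,099,511,627,776 = 18.19 TiB

18.19 TiB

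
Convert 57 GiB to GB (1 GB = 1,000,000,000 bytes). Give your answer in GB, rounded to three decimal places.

57 GiB = 57 × 2^30 bytes = 61,203,283,968 bytes
1 GB = 1,000,000,000 bytes
61,203,283,968 / 1,000,000,000 = 61.203 GB

61.203 GB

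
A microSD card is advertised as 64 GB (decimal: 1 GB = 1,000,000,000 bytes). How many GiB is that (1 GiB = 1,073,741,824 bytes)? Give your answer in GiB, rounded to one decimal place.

64 GB × 1,000,000,000 bytes/GB = 64,000,000,000 bytes
1 GiB = 1,073,741,824 bytes
64,000,000,000 / 1,073,741,824 = 59.6 GiB

59.6 GiB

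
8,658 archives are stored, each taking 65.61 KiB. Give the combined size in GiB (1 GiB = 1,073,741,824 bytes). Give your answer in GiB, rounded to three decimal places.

0.542 GiB

Total = 8,658 × 65.61 KiB = 568051.38 KiB
= 568051.38 × 1,024 bytes = 581,684,613.12 bytes
1 GiB = 1,073,741,824 bytes
581,684,613.12 / 1,073,741,824 = 0.542 GiB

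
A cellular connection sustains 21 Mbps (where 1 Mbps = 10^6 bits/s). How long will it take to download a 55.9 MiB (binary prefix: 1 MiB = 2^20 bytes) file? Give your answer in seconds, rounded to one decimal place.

22.3 seconds

55.9 MiB = 58,615,398.4 bytes = 468,923,187.2 bits
21 Mbps = 21,000,000 bits/s
time = 468,923,187.2 / 21,000,000 = 22.3 s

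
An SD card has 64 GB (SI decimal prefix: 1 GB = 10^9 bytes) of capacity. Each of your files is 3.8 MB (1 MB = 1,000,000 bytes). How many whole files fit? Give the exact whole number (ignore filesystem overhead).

Capacity: 64 GB = 64,000,000,000 bytes
Per item: 3.8 MB = 3,800,000 bytes
⌊64,000,000,000 / 3,800,000⌋ = 16,842

16,842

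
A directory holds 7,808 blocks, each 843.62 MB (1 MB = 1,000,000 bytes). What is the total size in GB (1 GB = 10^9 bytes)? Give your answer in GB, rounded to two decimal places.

6,586.98 GB

Total = 7,808 × 843.62 MB = 6586984.96 MB
= 6586984.96 × 1,000,000 bytes = 6,586,984,960,000 bytes
1 GB = 1,000,000,000 bytes
6,586,984,960,000 / 1,000,000,000 = 6,586.98 GB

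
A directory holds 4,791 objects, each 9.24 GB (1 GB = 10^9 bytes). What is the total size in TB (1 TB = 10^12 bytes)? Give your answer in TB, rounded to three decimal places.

44.269 TB

Total = 4,791 × 9.24 GB = 44268.84 GB
= 44268.84 × 1,000,000,000 bytes = 44,268,840,000,000 bytes
1 TB = 1,000,000,000,000 bytes
44,268,840,000,000 / 1,000,000,000,000 = 44.269 TB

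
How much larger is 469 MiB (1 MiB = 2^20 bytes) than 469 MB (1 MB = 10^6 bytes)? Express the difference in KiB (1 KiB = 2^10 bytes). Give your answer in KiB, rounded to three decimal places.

469 MiB = 469 × 1,048,576 = 491,782,144 bytes
469 MB = 469 × 1,000,000 = 469,000,000 bytes
difference = 22,782,144 bytes
22,782,144 / 1,024 = 22,248.188 KiB

22,248.188 KiB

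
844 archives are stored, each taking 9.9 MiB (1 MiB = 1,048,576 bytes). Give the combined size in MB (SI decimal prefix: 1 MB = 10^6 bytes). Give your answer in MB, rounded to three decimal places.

Total = 844 × 9.9 MiB = 8355.6 MiB
= 8355.6 × 1,048,576 bytes = 8,761,481,625.6 bytes
1 MB = 1,000,000 bytes
8,761,481,625.6 / 1,000,000 = 8,761.482 MB

8,761.482 MB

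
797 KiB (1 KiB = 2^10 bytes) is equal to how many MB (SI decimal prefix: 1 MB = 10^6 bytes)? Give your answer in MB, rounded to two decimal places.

797 KiB × 1,024 bytes/KiB = 816,128 bytes
1 MB = 10^6 bytes = 1,000,000 bytes
816,128 / 1,000,000 = 0.82 MB

0.82 MB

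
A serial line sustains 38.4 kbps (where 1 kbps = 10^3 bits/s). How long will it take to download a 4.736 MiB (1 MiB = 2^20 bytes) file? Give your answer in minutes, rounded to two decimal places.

17.24 minutes

4.736 MiB = 4,966,055.936 bytes = 39,728,447.488 bits
38.4 kbps = 38,400 bits/s
time = 39,728,447.488 / 38,400 = 1,034.595 s
1,034.595 s / 60 = 17.24 minutes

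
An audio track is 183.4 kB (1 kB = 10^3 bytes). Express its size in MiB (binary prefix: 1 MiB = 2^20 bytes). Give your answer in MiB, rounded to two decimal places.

183.4 kB = 183.4 × 10^3 bytes = 183,400 bytes
1 MiB = 2^20 bytes = 1,048,576 bytes
183,400 / 1,048,576 = 0.17 MiB

0.17 MiB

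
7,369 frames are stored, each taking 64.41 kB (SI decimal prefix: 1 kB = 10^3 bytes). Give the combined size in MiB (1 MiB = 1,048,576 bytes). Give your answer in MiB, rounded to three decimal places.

Total = 7,369 × 64.41 kB = 474637.29 kB
= 474637.29 × 1,000 bytes = 474,637,290 bytes
1 MiB = 1,048,576 bytes
474,637,290 / 1,048,576 = 452.649 MiB

452.649 MiB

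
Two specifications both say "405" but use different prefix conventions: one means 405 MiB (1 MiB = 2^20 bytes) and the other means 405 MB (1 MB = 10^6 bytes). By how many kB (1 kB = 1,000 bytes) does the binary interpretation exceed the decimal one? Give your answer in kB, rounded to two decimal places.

19,673.28 kB

405 MiB = 405 × 1,048,576 = 424,673,280 bytes
405 MB = 405 × 1,000,000 = 405,000,000 bytes
difference = 19,673,280 bytes
19,673,280 / 1,000 = 19,673.28 kB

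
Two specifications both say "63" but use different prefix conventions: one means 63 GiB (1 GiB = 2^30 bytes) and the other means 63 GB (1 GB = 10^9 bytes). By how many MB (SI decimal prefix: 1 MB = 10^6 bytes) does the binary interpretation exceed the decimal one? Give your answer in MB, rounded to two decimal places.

63 GiB = 63 × 1,073,741,824 = 67,645,734,912 bytes
63 GB = 63 × 1,000,000,000 = 63,000,000,000 bytes
difference = 4,645,734,912 bytes
4,645,734,912 / 1,000,000 = 4,645.73 MB

4,645.73 MB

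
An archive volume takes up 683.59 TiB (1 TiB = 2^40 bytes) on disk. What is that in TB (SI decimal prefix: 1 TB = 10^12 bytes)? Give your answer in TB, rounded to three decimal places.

683.59 TiB = 683.59 × 2^40 bytes = 751,615,153,631,395.84 bytes
1 TB = 1,000,000,000,000 bytes
751,615,153,631,395.84 / 1,000,000,000,000 = 751.615 TB

751.615 TB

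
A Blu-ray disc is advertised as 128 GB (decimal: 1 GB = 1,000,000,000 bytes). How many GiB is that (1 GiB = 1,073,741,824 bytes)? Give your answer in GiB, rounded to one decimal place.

119.2 GiB

128 GB × 1,000,000,000 bytes/GB = 128,000,000,000 bytes
1 GiB = 2^30 bytes = 1,073,741,824 bytes
128,000,000,000 / 1,073,741,824 = 119.2 GiB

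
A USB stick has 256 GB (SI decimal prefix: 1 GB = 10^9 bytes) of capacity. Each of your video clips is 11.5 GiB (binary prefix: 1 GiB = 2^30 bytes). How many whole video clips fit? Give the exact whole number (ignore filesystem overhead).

Capacity: 256 GB = 256,000,000,000 bytes
Per item: 11.5 GiB = 12,348,030,976 bytes
⌊256,000,000,000 / 12,348,030,976⌋ = 20

20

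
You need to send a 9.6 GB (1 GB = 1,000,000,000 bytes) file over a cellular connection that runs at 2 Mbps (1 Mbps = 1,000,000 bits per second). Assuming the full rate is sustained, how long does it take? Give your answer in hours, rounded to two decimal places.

9.6 GB = 9,600,000,000 bytes = 76,800,000,000 bits
2 Mbps = 2,000,000 bits/s
time = 76,800,000,000 / 2,000,000 = 38,400.0000 s
38,400.0000 s / 3600 = 10.67 hours

10.67 hours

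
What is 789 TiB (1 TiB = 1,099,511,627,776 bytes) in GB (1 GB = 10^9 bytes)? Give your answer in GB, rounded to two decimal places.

789 TiB × 1,099,511,627,776 bytes/TiB = 867,514,674,315,264 bytes
1 GB = 10^9 bytes = 1,000,000,000 bytes
867,514,674,315,264 / 1,000,000,000 = 867,514.67 GB

867,514.67 GB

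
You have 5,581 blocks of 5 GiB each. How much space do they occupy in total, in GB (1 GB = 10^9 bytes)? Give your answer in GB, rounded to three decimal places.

Total = 5,581 × 5 GiB = 27,905 GiB
= 27,905 × 1,073,741,824 bytes = 29,962,765,598,720 bytes
1 GB = 1,000,000,000 bytes
29,962,765,598,720 / 1,000,000,000 = 29,962.766 GB

29,962.766 GB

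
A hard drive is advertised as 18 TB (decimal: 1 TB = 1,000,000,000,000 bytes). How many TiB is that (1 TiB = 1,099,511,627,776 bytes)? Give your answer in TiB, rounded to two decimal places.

16.37 TiB

18 TB × 1,000,000,000,000 bytes/TB = 18,000,000,000,000 bytes
1 TiB = 2^40 bytes = 1,099,511,627,776 bytes
18,000,000,000,000 / 1,099,511,627,776 = 16.37 TiB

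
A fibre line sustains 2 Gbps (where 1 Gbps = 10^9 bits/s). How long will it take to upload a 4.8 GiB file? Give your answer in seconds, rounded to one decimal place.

4.8 GiB = 5,153,960,755.2 bytes = 41,231,686,041.6 bits
2 Gbps = 2,000,000,000 bits/s
time = 41,231,686,041.6 / 2,000,000,000 = 20.6 s

20.6 seconds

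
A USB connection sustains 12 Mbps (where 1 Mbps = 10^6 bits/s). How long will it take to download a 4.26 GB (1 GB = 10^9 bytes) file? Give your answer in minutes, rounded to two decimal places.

4.26 GB = 4,260,000,000 bytes = 34,080,000,000 bits
12 Mbps = 12,000,000 bits/s
time = 34,080,000,000 / 12,000,000 = 2,840.000 s
2,840.000 s / 60 = 47.33 minutes

47.33 minutes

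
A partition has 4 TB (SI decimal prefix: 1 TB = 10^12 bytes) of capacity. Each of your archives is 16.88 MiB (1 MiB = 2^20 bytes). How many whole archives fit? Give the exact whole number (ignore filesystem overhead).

225,989

Capacity: 4 TB = 4,000,000,000,000 bytes
Per item: 16.88 MiB = 17,699,962.88 bytes
⌊4,000,000,000,000 / 17,699,962.88⌋ = 225,989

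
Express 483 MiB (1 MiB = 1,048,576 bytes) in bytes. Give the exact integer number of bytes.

483 × 1,048,576 = 506,462,208 bytes

506,462,208 bytes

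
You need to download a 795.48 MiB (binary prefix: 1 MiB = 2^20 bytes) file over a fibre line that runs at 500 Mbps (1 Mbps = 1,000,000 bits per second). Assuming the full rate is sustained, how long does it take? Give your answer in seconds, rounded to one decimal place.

13.3 seconds

795.48 MiB = 834,121,236.48 bytes = 6,672,969,891.84 bits
500 Mbps = 500,000,000 bits/s
time = 6,672,969,891.84 / 500,000,000 = 13.3 s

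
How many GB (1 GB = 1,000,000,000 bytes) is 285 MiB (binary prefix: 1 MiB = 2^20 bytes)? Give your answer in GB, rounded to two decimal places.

0.30 GB

285 MiB × 1,048,576 bytes/MiB = 298,844,160 bytes
1 GB = 1,000,000,000 bytes
298,844,160 / 1,000,000,000 = 0.30 GB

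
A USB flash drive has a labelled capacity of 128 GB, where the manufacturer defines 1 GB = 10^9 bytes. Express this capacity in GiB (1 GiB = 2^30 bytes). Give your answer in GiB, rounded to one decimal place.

128 GB = 128 × 10^9 bytes = 128,000,000,000 bytes
1 GiB = 2^30 bytes = 1,073,741,824 bytes
128,000,000,000 / 1,073,741,824 = 119.2 GiB

119.2 GiB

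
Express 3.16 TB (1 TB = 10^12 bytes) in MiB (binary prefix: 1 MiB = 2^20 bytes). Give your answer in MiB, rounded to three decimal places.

3,013,610.840 MiB

3.16 TB × 1,000,000,000,000 bytes/TB = 3,160,000,000,000 bytes
1 MiB = 2^20 bytes = 1,048,576 bytes
3,160,000,000,000 / 1,048,576 = 3,013,610.840 MiB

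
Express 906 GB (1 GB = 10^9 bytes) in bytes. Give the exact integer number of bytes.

906,000,000,000 bytes

906 × 1,000,000,000 = 906,000,000,000 bytes  (1 GB = 10^9 bytes)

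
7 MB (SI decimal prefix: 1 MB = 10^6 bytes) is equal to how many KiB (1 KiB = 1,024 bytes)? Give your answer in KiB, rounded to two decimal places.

6,835.94 KiB

7 MB = 7 × 10^6 bytes = 7,000,000 bytes
1 KiB = 1,024 bytes
7,000,000 / 1,024 = 6,835.94 KiB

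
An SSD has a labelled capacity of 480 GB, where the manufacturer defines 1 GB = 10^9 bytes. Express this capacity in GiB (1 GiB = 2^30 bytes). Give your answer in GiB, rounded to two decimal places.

480 GB × 1,000,000,000 bytes/GB = 480,000,000,000 bytes
1 GiB = 2^30 bytes = 1,073,741,824 bytes
480,000,000,000 / 1,073,741,824 = 447.03 GiB

447.03 GiB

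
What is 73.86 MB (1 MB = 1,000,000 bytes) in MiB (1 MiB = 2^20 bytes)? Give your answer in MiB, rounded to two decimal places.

73.86 MB × 1,000,000 bytes/MB = 73,860,000 bytes
1 MiB = 2^20 bytes = 1,048,576 bytes
73,860,000 / 1,048,576 = 70.44 MiB

70.44 MiB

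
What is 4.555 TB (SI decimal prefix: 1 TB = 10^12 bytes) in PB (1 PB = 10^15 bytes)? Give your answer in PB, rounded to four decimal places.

4.555 TB = 4.555 × 10^12 bytes = 4,555,000,000,000 bytes
1 PB = 10^15 bytes = 1,000,000,000,000,000 bytes
4,555,000,000,000 / 1,000,000,000,000,000 = 0.0046 PB

0.0046 PB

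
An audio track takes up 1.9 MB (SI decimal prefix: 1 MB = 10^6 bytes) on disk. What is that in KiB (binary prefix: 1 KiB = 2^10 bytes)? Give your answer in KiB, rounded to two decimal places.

1,855.47 KiB

1.9 MB × 1,000,000 bytes/MB = 1,900,000 bytes
1 KiB = 2^10 bytes = 1,024 bytes
1,900,000 / 1,024 = 1,855.47 KiB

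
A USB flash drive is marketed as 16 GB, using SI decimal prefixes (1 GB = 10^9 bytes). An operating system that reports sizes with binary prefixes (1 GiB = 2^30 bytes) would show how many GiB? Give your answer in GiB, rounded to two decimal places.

14.90 GiB

16 GB × 1,000,000,000 bytes/GB = 16,000,000,000 bytes
1 GiB = 1,073,741,824 bytes
16,000,000,000 / 1,073,741,824 = 14.90 GiB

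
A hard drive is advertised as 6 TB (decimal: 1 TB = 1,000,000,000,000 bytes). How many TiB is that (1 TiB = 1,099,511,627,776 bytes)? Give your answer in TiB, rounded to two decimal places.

5.46 TiB

6 TB = 6 × 10^12 bytes = 6,000,000,000,000 bytes
1 TiB = 1,099,511,627,776 bytes
6,000,000,000,000 / 1,099,511,627,776 = 5.46 TiB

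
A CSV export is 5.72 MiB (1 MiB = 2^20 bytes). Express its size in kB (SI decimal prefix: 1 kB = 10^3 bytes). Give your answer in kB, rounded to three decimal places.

5.72 MiB = 5.72 × 2^20 bytes = 5,997,854.72 bytes
1 kB = 1,000 bytes
5,997,854.72 / 1,000 = 5,997.855 kB

5,997.855 kB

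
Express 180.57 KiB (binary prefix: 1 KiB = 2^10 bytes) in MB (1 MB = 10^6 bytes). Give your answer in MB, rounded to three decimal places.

0.185 MB

180.57 KiB = 180.57 × 2^10 bytes = 184,903.68 bytes
1 MB = 1,000,000 bytes
184,903.68 / 1,000,000 = 0.185 MB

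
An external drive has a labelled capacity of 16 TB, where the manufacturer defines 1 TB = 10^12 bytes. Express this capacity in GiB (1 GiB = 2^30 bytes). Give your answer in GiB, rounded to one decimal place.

16 TB = 16 × 10^12 bytes = 16,000,000,000,000 bytes
1 GiB = 2^30 bytes = 1,073,741,824 bytes
16,000,000,000,000 / 1,073,741,824 = 14,901.2 GiB

14,901.2 GiB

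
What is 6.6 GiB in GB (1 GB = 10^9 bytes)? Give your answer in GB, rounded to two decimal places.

6.6 GiB × 1,073,741,824 bytes/GiB = 7,086,696,038.4 bytes
1 GB = 1,000,000,000 bytes
7,086,696,038.4 / 1,000,000,000 = 7.09 GB

7.09 GB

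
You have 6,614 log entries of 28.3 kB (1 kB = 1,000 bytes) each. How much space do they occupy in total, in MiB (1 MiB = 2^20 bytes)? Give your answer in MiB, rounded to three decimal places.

178.505 MiB

Total = 6,614 × 28.3 kB = 187176.2 kB
= 187176.2 × 1,000 bytes = 187,176,200 bytes
1 MiB = 1,048,576 bytes
187,176,200 / 1,048,576 = 178.505 MiB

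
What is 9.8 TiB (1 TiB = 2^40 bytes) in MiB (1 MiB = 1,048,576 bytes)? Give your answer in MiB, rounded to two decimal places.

9.8 TiB = 9.8 × 2^40 bytes = 10,775,213,952,204.8 bytes
1 MiB = 1,048,576 bytes
10,775,213,952,204.8 / 1,048,576 = 10,276,044.80 MiB

10,276,044.80 MiB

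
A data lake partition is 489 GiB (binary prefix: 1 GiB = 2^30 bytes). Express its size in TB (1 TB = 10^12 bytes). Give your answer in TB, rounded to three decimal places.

0.525 TB

489 GiB × 1,073,741,824 bytes/GiB = 525,059,751,936 bytes
1 TB = 1,000,000,000,000 bytes
525,059,751,936 / 1,000,000,000,000 = 0.525 TB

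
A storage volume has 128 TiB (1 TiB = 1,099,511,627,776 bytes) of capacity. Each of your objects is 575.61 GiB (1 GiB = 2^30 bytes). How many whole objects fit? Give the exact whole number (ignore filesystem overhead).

227

Capacity: 128 TiB = 140,737,488,355,328 bytes
Per item: 575.61 GiB = 618,056,531,312.64 bytes
⌊140,737,488,355,328 / 618,056,531,312.64⌋ = 227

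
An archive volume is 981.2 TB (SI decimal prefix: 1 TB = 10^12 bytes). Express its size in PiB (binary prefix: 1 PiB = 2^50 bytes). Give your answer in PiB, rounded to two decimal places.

981.2 TB = 981.2 × 10^12 bytes = 981,200,000,000,000 bytes
1 PiB = 2^50 bytes = 1,125,899,906,842,624 bytes
981,200,000,000,000 / 1,125,899,906,842,624 = 0.87 PiB

0.87 PiB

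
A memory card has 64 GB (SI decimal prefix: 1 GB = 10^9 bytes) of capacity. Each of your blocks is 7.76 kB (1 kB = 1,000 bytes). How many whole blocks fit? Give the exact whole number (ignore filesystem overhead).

8,247,422

Capacity: 64 GB = 64,000,000,000 bytes
Per item: 7.76 kB = 7,760 bytes
⌊64,000,000,000 / 7,760⌋ = 8,247,422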